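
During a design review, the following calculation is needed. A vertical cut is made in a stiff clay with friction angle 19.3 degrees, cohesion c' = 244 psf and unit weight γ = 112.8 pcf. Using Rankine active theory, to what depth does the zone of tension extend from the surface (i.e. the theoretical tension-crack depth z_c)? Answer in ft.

6.10 ft

K_a = tan²(45° − 19.3°/2) = 0.5032; √K_a = 0.7094.
The active pressure is zero where K_a γ z = 2c√K_a, so z_c = 2c/(γ√K_a) = 2×244/(112.8×0.7094) = 6.099 ft.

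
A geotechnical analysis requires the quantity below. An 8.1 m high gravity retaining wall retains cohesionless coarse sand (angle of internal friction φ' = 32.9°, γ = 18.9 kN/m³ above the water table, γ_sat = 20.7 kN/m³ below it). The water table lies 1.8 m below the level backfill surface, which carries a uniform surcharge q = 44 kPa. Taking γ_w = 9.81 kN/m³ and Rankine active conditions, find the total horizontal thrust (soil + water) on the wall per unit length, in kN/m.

K_a = tan²(45° − φ/2) = 0.2960.
γ' = 20.7 − 9.81 = 10.89 kN/m³. h₂ = H − d_w = 6.3 m.
σ'_h: at surface K_a·q = 13.03; at WT K_a(q+γd_w) = 23.10; at base K_a(q+γd_w+γ'h₂) = 43.41 kPa.
P₁ = ½(13.03+23.10)×1.8 = 32.51; P₂ = ½(23.10+43.41)×6.3 = 209.5; P_w = ½γ_w h₂² = 194.7.
Total = 32.51+209.5+194.7 = 436.7 kN/m.

437 kN/m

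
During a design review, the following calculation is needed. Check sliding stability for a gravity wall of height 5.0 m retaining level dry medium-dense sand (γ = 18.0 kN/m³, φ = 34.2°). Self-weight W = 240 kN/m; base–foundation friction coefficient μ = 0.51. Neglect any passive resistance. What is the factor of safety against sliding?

1.94

K_a = tan²(45° − 34.2°/2) = 0.2803.
P_a = ½K_aγH² = 0.5×0.2803×18.0×5.0² = 63.08 kN/m, acting at H/3 = 1.667 m above the base.
FS_sliding = μW / P_a = 0.51×240 / 63.08 = 1.940.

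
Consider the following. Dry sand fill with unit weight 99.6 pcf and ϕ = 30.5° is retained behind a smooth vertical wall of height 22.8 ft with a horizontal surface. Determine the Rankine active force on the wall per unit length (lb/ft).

8460 lb/ft

K_a = tan²(45° − φ/2) = 0.3267.
P_a = ½ K_a γ H² = 0.5 × 0.3267 × 99.6 × 22.8² = 8457 lb/ft.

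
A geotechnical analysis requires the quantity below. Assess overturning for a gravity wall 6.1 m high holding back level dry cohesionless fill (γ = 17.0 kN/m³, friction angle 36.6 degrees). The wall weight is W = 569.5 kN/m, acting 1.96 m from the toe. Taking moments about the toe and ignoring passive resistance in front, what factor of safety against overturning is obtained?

K_a = tan²(45° − 36.6°/2) = 0.2530.
P_a = ½K_aγH² = 0.5×0.2530×17.0×6.1² = 80.01 kN/m, acting at H/3 = 2.033 m above the base.
Overturning moment M_o = P_a × H/3 = 80.01 × 2.033 = 162.7.
Resisting moment M_r = W × 1.96 = 569.5 × 1.96 = 1116.
FS_overturning = M_r/M_o = 1116/162.7 = 6.861.

6.86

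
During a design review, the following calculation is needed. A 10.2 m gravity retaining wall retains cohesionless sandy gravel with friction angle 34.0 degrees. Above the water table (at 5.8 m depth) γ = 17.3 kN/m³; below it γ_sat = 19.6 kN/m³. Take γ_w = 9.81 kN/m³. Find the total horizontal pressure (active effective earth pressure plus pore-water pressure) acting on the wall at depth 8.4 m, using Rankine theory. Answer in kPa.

K_a = (1 − sin φ)/(1 + sin φ) = 0.2827.
γ' = 19.6 − 9.81 = 9.790 kN/m³.
Effective vertical stress at 8.4 m: σ'_v = 17.3×5.8 + 9.790×2.60 = 125.8 kPa.
σ'_h = K_a σ'_v = 0.2827 × 125.8 = 35.56 kPa; u = γ_w × 2.60 = 25.51 kPa.
Total σ_h = 35.56 + 25.51 = 61.07 kPa.

61.1 kPa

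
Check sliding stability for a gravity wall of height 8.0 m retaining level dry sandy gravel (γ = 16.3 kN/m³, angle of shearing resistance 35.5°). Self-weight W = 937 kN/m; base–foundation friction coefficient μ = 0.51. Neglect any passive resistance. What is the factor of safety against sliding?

K_a = tan²(45° − 35.5°/2) = 0.2653.
P_a = ½K_aγH² = 0.5×0.2653×16.3×8.0² = 138.4 kN/m, acting at H/3 = 2.667 m above the base.
FS_sliding = μW / P_a = 0.51×937 / 138.4 = 3.454.

3.45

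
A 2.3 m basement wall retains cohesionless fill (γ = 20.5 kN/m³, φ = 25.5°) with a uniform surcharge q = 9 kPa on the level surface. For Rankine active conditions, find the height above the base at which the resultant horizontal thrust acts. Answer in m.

K_a = 0.3981.
Triangular part P₁ = ½K_aγH² = 21.59 at H/3 = 0.7667 m; rectangular part P₂ = K_a q H = 8.241 at H/2 = 1.150 m.
ȳ = (P₁·0.7667 + P₂·1.150)/(P₁+P₂) = 0.8726 m.

0.873 m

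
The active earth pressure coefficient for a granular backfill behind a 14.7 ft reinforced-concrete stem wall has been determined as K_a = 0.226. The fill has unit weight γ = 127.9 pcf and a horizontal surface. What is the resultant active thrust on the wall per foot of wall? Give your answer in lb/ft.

P = ½ K_a γ H² = 0.5 × 0.226 × 127.9 × 14.7² = 3123 lb/ft.

3120 lb/ft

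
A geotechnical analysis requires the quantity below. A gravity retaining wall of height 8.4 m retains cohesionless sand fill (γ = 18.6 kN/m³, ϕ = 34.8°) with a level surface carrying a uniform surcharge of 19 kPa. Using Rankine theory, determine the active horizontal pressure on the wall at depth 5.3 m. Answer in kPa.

K_a = (1 − sin φ)/(1 + sin φ) = 0.2733.
σ_v = γz + q = 18.6 × 5.3 + 19 = 117.6 kPa.
σ_h = K_a σ_v = 0.2733 × 117.6 = 32.14 kPa.

32.1 kPa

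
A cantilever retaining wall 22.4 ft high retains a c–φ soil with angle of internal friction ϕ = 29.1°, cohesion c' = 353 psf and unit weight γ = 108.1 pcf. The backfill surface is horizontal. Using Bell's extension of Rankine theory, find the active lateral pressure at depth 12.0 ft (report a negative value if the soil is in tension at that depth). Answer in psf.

K_a = (1 − sin φ)/(1 + sin φ) = 0.3456.
σ_a = K_a γ z − 2c√K_a = 0.3456×108.1×12.0 − 2×353×0.5879 = 33.26 psf.

33.3 psf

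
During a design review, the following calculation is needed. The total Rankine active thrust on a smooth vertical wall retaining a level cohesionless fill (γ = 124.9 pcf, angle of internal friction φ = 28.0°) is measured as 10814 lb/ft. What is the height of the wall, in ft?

21.9 ft

K_a = 0.3610. P_a = ½ K_a γ H² ⇒ H = √(2P_a/(K_a γ)).
H = √(2×10814/(0.3610×124.9)) = 21.90 ft.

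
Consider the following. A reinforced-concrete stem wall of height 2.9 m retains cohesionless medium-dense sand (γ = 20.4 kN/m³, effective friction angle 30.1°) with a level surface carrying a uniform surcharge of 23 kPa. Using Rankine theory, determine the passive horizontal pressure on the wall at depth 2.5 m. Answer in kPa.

223 kPa

K_p = (1 + sin φ)/(1 − sin φ) = 3.012.
σ_v = γz + q = 20.4 × 2.5 + 23 = 74.00 kPa.
σ_h = K_p σ_v = 3.012 × 74.00 = 222.9 kPa.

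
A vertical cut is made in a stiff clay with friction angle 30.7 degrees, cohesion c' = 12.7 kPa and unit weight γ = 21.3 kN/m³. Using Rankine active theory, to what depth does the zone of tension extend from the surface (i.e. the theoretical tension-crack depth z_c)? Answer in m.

2.09 m

K_a = tan²(45° − 30.7°/2) = 0.3240; √K_a = 0.5692.
The active pressure is zero where K_a γ z = 2c√K_a, so z_c = 2c/(γ√K_a) = 2×12.7/(21.3×0.5692) = 2.095 m.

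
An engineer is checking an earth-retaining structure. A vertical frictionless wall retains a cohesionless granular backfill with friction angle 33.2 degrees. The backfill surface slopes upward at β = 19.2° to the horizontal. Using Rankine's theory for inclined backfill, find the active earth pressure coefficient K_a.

0.346

K_a = cos β · (cos β − √(cos²β − cos²φ)) / (cos β + √(cos²β − cos²φ)).
cos β = 0.9444, cos φ = 0.8368, √(cos²β − cos²φ) = 0.4378.
K_a = 0.9444 × (0.9444 − 0.4378)/(0.9444 + 0.4378) = 0.3461.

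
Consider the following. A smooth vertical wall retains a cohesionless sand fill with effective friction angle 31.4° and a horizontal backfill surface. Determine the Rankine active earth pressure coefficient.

0.315

K_a = tan²(45° − φ/2) = tan²(29.30°) = 0.3149.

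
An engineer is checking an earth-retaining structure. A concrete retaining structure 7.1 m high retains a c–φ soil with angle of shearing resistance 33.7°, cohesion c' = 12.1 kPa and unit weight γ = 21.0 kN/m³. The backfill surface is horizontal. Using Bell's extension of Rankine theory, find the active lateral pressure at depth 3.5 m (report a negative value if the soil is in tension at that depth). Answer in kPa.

8.09 kPa

K_a = (1 − sin φ)/(1 + sin φ) = 0.2863.
σ_a = K_a γ z − 2c√K_a = 0.2863×21.0×3.5 − 2×12.1×0.5351 = 8.094 kPa.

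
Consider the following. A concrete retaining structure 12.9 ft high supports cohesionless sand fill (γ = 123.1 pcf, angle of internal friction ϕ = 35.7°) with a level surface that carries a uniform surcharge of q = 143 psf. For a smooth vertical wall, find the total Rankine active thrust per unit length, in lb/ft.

3180 lb/ft

K_a = tan²(45° − φ/2) = 0.2630.
Soil triangle: ½ K_a γ H² = 0.5×0.2630×123.1×12.9² = 2694 lb/ft.
Surcharge rectangle: K_a q H = 0.2630×143×12.9 = 485.1 lb/ft.
Total = 2694 + 485.1 = 3179 lb/ft.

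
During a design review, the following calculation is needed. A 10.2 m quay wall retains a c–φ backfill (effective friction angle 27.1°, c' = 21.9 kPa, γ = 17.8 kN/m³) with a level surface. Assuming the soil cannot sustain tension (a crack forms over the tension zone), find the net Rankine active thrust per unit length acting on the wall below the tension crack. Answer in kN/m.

K_a = 0.3741; √K_a = 0.6116.
Tension-crack depth z_c = 2c/(γ√K_a) = 2×21.9/(17.8×0.6116) = 4.023 m.
σ_a at base = K_a γ H − 2c√K_a = 0.3741×17.8×10.2 − 2×21.9×0.6116 = 41.13 kPa.
P_a = ½ × 41.13 × (H − z_c) = 0.5×41.13×6.177 = 127.0 kN/m.

127 kN/m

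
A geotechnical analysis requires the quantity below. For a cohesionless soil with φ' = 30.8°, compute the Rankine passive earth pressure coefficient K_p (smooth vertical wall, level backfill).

K_p = (1 + sin φ)/(1 − sin φ) = tan²(45° + 30.8°/2) = 3.099.

3.10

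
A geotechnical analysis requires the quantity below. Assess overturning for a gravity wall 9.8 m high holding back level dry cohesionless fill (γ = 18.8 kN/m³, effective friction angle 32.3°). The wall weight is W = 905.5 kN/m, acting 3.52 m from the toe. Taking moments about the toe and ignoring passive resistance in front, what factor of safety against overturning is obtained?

3.56

K_a = tan²(45° − 32.3°/2) = 0.3035.
P_a = ½K_aγH² = 0.5×0.3035×18.8×9.8² = 274.0 kN/m, acting at H/3 = 3.267 m above the base.
Overturning moment M_o = P_a × H/3 = 274.0 × 3.267 = 895.0.
Resisting moment M_r = W × 3.52 = 905.5 × 3.52 = 3187.
FS_overturning = M_r/M_o = 3187/895.0 = 3.561.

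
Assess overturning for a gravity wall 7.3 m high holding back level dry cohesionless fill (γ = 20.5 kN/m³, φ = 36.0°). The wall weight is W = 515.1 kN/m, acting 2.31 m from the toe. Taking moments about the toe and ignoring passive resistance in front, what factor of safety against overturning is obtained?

3.45

K_a = tan²(45° − 36.0°/2) = 0.2596.
P_a = ½K_aγH² = 0.5×0.2596×20.5×7.3² = 141.8 kN/m, acting at H/3 = 2.433 m above the base.
Overturning moment M_o = P_a × H/3 = 141.8 × 2.433 = 345.1.
Resisting moment M_r = W × 2.31 = 515.1 × 2.31 = 1190.
FS_overturning = M_r/M_o = 1190/345.1 = 3.448.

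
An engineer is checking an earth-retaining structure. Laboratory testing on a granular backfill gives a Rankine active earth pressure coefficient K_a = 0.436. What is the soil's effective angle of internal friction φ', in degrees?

23.1°

K_a = tan²(45° − φ/2) ⇒ 45° − φ/2 = arctan(√0.436) = 33.44°.
φ = 2(45° − 33.44°) = 23.13°.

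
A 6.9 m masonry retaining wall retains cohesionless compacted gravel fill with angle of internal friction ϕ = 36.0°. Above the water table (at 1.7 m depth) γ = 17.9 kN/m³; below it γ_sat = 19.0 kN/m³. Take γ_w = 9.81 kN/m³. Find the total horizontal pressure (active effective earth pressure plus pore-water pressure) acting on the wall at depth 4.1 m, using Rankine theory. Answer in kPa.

37.2 kPa

K_a = (1 − sin φ)/(1 + sin φ) = 0.2596.
γ' = 19.0 − 9.81 = 9.190 kN/m³.
Effective vertical stress at 4.1 m: σ'_v = 17.9×1.7 + 9.190×2.40 = 52.49 kPa.
σ'_h = K_a σ'_v = 0.2596 × 52.49 = 13.63 kPa; u = γ_w × 2.40 = 23.54 kPa.
Total σ_h = 13.63 + 23.54 = 37.17 kPa.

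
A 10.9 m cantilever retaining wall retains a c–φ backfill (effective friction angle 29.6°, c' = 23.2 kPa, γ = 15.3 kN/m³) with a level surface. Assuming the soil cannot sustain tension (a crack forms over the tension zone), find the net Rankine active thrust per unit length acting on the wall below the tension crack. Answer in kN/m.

83.9 kN/m

K_a = 0.3387; √K_a = 0.5820.
Tension-crack depth z_c = 2c/(γ√K_a) = 2×23.2/(15.3×0.5820) = 5.211 m.
σ_a at base = K_a γ H − 2c√K_a = 0.3387×15.3×10.9 − 2×23.2×0.5820 = 29.49 kPa.
P_a = ½ × 29.49 × (H − z_c) = 0.5×29.49×5.689 = 83.88 kN/m.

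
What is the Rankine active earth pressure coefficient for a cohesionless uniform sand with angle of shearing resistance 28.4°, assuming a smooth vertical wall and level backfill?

0.355

K_a = tan²(45° − φ/2) = tan²(30.80°) = 0.3554.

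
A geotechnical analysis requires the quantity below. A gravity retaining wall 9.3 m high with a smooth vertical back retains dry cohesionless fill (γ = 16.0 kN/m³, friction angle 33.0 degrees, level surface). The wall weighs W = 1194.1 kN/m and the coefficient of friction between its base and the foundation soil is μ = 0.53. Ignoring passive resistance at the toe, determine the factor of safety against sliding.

3.10

K_a = tan²(45° − 33.0°/2) = 0.2948.
P_a = ½K_aγH² = 0.5×0.2948×16.0×9.3² = 204.0 kN/m, acting at H/3 = 3.100 m above the base.
FS_sliding = μW / P_a = 0.53×1194.1 / 204.0 = 3.103.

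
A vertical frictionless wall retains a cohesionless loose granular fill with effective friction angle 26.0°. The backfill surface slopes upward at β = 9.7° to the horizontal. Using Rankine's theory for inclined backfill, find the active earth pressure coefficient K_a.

0.412

K_a = cos β · (cos β − √(cos²β − cos²φ)) / (cos β + √(cos²β − cos²φ)).
cos β = 0.9857, cos φ = 0.8988, √(cos²β − cos²φ) = 0.4047.
K_a = 0.9857 × (0.9857 − 0.4047)/(0.9857 + 0.4047) = 0.4119.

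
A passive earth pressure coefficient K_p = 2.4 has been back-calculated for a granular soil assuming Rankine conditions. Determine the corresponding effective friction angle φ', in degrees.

K_p = (1+sin φ)/(1−sin φ) ⇒ sin φ = (K_p − 1)/(K_p + 1) = 0.4118.
φ = arcsin(0.4118) = 24.32°.

24.3°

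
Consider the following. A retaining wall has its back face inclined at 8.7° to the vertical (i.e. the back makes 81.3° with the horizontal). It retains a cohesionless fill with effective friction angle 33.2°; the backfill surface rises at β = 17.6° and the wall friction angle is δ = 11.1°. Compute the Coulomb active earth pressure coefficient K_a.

K_a = sin²(α+φ) / [sin²α · sin(α−δ) · (1 + √{sin(φ+δ)sin(φ−β) / (sin(α−δ)sin(α+β))})²].
With α = 81.3°, φ = 33.2°, δ = 11.1°, β = 17.6°: K_a = 0.4287.

0.429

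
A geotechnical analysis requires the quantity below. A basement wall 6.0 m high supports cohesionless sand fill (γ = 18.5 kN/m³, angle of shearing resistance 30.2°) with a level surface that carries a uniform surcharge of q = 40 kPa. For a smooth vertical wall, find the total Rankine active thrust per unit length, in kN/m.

K_a = tan²(45° − φ/2) = 0.3307.
Soil triangle: ½ K_a γ H² = 0.5×0.3307×18.5×6.0² = 110.1 kN/m.
Surcharge rectangle: K_a q H = 0.3307×40×6.0 = 79.36 kN/m.
Total = 110.1 + 79.36 = 189.5 kN/m.

189 kN/m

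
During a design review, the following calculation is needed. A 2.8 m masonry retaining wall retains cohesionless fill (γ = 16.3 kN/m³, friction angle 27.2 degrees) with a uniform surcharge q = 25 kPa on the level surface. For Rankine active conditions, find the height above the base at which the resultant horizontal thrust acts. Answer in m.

K_a = 0.3726.
Triangular part P₁ = ½K_aγH² = 23.81 at H/3 = 0.9333 m; rectangular part P₂ = K_a q H = 26.08 at H/2 = 1.400 m.
ȳ = (P₁·0.9333 + P₂·1.400)/(P₁+P₂) = 1.177 m.

1.18 m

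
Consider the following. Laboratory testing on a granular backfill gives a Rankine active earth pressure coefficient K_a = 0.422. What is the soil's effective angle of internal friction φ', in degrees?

K_a = tan²(45° − φ/2) ⇒ 45° − φ/2 = arctan(√0.422) = 33.01°.
φ = 2(45° − 33.01°) = 23.98°.

24.0°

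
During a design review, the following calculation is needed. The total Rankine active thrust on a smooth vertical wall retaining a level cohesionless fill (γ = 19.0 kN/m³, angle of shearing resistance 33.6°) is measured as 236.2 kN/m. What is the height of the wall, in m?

9.30 m

K_a = 0.2875. P_a = ½ K_a γ H² ⇒ H = √(2P_a/(K_a γ)).
H = √(2×236.2/(0.2875×19.0)) = 9.299 m.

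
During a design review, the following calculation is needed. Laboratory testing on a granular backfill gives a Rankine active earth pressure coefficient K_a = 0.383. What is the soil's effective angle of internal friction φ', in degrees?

K_a = tan²(45° − φ/2) ⇒ 45° − φ/2 = arctan(√0.383) = 31.75°.
φ = 2(45° − 31.75°) = 26.50°.

26.5°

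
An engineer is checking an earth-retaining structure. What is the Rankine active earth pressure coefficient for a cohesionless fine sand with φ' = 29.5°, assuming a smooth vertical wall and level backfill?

0.340

K_a = tan²(45° − φ/2) = tan²(30.25°) = 0.3401.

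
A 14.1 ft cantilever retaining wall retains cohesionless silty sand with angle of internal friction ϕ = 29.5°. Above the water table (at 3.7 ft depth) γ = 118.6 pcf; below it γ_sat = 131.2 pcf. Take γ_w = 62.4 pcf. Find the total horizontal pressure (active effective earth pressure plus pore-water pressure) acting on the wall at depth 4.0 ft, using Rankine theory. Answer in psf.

175 psf

K_a = (1 − sin φ)/(1 + sin φ) = 0.3401.
γ' = 131.2 − 62.4 = 68.80 pcf.
Effective vertical stress at 4.0 ft: σ'_v = 118.6×3.7 + 68.80×0.300 = 459.5 psf.
σ'_h = K_a σ'_v = 0.3401 × 459.5 = 156.3 psf; u = γ_w × 0.300 = 18.72 psf.
Total σ_h = 156.3 + 18.72 = 175.0 psf.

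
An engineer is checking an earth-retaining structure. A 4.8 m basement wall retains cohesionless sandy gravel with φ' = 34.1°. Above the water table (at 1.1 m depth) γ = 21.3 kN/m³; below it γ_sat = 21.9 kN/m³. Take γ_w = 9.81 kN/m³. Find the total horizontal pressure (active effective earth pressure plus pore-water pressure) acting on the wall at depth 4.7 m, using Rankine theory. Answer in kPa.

K_a = (1 − sin φ)/(1 + sin φ) = 0.2815.
γ' = 21.9 − 9.81 = 12.09 kN/m³.
Effective vertical stress at 4.7 m: σ'_v = 21.3×1.1 + 12.09×3.60 = 66.95 kPa.
σ'_h = K_a σ'_v = 0.2815 × 66.95 = 18.85 kPa; u = γ_w × 3.60 = 35.32 kPa.
Total σ_h = 18.85 + 35.32 = 54.17 kPa.

54.2 kPa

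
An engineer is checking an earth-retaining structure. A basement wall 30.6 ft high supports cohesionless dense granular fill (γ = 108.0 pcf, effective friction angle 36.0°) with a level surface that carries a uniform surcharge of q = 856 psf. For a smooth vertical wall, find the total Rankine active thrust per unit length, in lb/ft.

19900 lb/ft

K_a = tan²(45° − φ/2) = 0.2596.
Soil triangle: ½ K_a γ H² = 0.5×0.2596×108.0×30.6² = 13130 lb/ft.
Surcharge rectangle: K_a q H = 0.2596×856×30.6 = 6800 lb/ft.
Total = 13130 + 6800 = 19930 lb/ft.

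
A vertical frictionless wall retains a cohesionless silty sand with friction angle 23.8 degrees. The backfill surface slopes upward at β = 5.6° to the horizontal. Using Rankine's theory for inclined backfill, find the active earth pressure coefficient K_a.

0.433

K_a = cos β · (cos β − √(cos²β − cos²φ)) / (cos β + √(cos²β − cos²φ)).
cos β = 0.9952, cos φ = 0.9150, √(cos²β − cos²φ) = 0.3916.
K_a = 0.9952 × (0.9952 − 0.3916)/(0.9952 + 0.3916) = 0.4332.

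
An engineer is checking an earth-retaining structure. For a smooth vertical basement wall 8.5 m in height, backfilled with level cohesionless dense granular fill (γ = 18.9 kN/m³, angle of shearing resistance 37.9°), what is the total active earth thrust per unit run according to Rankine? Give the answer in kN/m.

163 kN/m

K_a = tan²(45° − φ/2) = 0.2389.
P_a = ½ K_a γ H² = 0.5 × 0.2389 × 18.9 × 8.5² = 163.1 kN/m.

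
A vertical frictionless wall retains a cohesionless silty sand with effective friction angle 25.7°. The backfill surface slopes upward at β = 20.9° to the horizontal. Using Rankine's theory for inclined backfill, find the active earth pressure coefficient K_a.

K_a = cos β · (cos β − √(cos²β − cos²φ)) / (cos β + √(cos²β − cos²φ)).
cos β = 0.9342, cos φ = 0.9011, √(cos²β − cos²φ) = 0.2466.
K_a = 0.9342 × (0.9342 − 0.2466)/(0.9342 + 0.2466) = 0.5440.

0.544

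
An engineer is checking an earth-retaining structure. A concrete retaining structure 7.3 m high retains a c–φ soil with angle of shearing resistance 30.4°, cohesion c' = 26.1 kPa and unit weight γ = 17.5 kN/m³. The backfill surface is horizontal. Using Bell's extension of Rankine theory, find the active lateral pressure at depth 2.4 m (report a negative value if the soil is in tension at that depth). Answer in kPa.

-16.1 kPa

K_a = (1 − sin φ)/(1 + sin φ) = 0.3280.
σ_a = K_a γ z − 2c√K_a = 0.3280×17.5×2.4 − 2×26.1×0.5727 = -16.12 kPa.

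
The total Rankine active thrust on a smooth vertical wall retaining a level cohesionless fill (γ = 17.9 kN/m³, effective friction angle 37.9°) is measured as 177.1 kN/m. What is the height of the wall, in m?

K_a = 0.2389. P_a = ½ K_a γ H² ⇒ H = √(2P_a/(K_a γ)).
H = √(2×177.1/(0.2389×17.9)) = 9.100 m.

9.10 m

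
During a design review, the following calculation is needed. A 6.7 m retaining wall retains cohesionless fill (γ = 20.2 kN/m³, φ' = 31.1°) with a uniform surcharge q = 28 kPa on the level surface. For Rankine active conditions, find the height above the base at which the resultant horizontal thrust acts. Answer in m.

2.56 m

K_a = 0.3188.
Triangular part P₁ = ½K_aγH² = 144.5 at H/3 = 2.233 m; rectangular part P₂ = K_a q H = 59.81 at H/2 = 3.350 m.
ȳ = (P₁·2.233 + P₂·3.350)/(P₁+P₂) = 2.560 m.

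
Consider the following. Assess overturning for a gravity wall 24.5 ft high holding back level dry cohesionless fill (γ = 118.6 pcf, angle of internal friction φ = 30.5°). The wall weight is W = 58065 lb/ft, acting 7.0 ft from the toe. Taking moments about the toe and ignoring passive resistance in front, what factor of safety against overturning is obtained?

K_a = tan²(45° − 30.5°/2) = 0.3267.
P_a = ½K_aγH² = 0.5×0.3267×118.6×24.5² = 11630 lb/ft, acting at H/3 = 8.167 ft above the base.
Overturning moment M_o = P_a × H/3 = 11630 × 8.167 = 94960.
Resisting moment M_r = W × 7.0 = 58065 × 7.0 = 406500.
FS_overturning = M_r/M_o = 406500/94960 = 4.280.

4.28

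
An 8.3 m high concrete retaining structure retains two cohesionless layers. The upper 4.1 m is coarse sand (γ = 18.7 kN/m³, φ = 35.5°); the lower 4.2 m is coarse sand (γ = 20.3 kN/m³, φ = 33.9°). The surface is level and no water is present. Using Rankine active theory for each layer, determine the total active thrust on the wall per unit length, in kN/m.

K_a1 = tan²(45°−35.5°/2) = 0.2653; K_a2 = tan²(45°−33.9°/2) = 0.2839.
Layer 1: σ at base = K_a1 γ₁ h₁ = 20.34 kPa; P₁ = ½×20.34×4.1 = 41.69.
Layer 2: σ_v at top = γ₁h₁ = 76.67; σ_h top = K_a2×76.67 = 21.77; σ_h base = K_a2×(76.67+20.3×4.2) = 45.97.
P₂ = ½(21.77+45.97)×4.2 = 142.3. Total P_a = 41.69+142.3 = 183.9 kN/m.

184 kN/m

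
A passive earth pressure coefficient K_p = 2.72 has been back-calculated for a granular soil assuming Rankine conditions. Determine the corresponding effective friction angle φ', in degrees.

K_p = (1+sin φ)/(1−sin φ) ⇒ sin φ = (K_p − 1)/(K_p + 1) = 0.4624.
φ = arcsin(0.4624) = 27.54°.

27.5°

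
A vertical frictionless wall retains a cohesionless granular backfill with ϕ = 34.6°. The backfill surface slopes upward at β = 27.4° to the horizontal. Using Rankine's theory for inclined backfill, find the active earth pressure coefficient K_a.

0.404

K_a = cos β · (cos β − √(cos²β − cos²φ)) / (cos β + √(cos²β − cos²φ)).
cos β = 0.8878, cos φ = 0.8231, √(cos²β − cos²φ) = 0.3327.
K_a = 0.8878 × (0.8878 − 0.3327)/(0.8878 + 0.3327) = 0.4038.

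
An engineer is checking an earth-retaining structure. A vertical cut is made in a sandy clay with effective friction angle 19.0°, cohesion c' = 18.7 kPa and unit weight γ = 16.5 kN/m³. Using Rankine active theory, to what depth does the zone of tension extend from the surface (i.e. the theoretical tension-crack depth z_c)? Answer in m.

K_a = tan²(45° − 19.0°/2) = 0.5088; √K_a = 0.7133.
The active pressure is zero where K_a γ z = 2c√K_a, so z_c = 2c/(γ√K_a) = 2×18.7/(16.5×0.7133) = 3.178 m.

3.18 m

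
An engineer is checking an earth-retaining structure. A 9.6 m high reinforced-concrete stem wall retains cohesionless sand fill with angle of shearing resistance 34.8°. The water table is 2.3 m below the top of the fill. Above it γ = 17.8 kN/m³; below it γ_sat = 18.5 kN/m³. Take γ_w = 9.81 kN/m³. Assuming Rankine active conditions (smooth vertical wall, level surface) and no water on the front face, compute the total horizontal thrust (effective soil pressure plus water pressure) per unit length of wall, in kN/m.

419 kN/m

K_a = tan²(45° − φ/2) = 0.2733.
γ' = 18.5 − 9.81 = 8.690 kN/m³. Depth below WT = 7.3 m.
σ'_h at WT = K_a γ d_w = 11.19 kPa; at base = 11.19 + K_a γ' × 7.3 = 28.53 kPa.
P₁ (0–2.3 m) = ½×11.19×2.3 = 12.87. P₂ (2.3–9.6 m) = ½(11.19+28.53)×7.3 = 145.0.
P_w = ½ γ_w h₂² = 0.5×9.81×7.3² = 261.4. Total = 12.87+145.0+261.4 = 419.2 kN/m.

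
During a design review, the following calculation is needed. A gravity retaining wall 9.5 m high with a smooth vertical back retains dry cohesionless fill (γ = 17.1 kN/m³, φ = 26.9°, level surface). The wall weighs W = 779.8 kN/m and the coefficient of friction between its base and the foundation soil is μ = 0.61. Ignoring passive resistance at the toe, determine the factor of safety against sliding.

K_a = tan²(45° − 26.9°/2) = 0.3770.
P_a = ½K_aγH² = 0.5×0.3770×17.1×9.5² = 290.9 kN/m, acting at H/3 = 3.167 m above the base.
FS_sliding = μW / P_a = 0.61×779.8 / 290.9 = 1.635.

1.64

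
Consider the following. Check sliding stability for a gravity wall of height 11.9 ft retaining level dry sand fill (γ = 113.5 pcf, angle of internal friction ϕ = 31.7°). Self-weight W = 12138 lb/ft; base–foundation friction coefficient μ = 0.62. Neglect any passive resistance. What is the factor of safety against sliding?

3.01

K_a = tan²(45° − 31.7°/2) = 0.3111.
P_a = ½K_aγH² = 0.5×0.3111×113.5×11.9² = 2500 lb/ft, acting at H/3 = 3.967 ft above the base.
FS_sliding = μW / P_a = 0.62×12138 / 2500 = 3.010.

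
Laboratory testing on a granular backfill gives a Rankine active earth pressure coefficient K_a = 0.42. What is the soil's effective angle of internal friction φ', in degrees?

24.1°

K_a = tan²(45° − φ/2) ⇒ 45° − φ/2 = arctan(√0.42) = 32.95°.
φ = 2(45° − 32.95°) = 24.11°.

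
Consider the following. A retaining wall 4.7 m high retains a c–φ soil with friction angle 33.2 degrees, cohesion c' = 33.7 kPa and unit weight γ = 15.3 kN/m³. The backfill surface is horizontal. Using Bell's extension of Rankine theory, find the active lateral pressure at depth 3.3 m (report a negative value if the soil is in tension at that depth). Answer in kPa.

-21.7 kPa

K_a = (1 − sin φ)/(1 + sin φ) = 0.2924.
σ_a = K_a γ z − 2c√K_a = 0.2924×15.3×3.3 − 2×33.7×0.5407 = -21.68 kPa.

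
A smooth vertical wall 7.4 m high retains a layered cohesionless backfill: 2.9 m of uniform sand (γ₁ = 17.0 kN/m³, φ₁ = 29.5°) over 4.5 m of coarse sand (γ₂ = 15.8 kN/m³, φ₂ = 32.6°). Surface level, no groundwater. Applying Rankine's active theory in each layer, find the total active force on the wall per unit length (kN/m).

139 kN/m

K_a1 = tan²(45°−29.5°/2) = 0.3401; K_a2 = tan²(45°−32.6°/2) = 0.2997.
Layer 1: σ at base = K_a1 γ₁ h₁ = 16.77 kPa; P₁ = ½×16.77×2.9 = 24.31.
Layer 2: σ_v at top = γ₁h₁ = 49.30; σ_h top = K_a2×49.30 = 14.78; σ_h base = K_a2×(49.30+15.8×4.5) = 36.09.
P₂ = ½(14.78+36.09)×4.5 = 114.4. Total P_a = 24.31+114.4 = 138.8 kN/m.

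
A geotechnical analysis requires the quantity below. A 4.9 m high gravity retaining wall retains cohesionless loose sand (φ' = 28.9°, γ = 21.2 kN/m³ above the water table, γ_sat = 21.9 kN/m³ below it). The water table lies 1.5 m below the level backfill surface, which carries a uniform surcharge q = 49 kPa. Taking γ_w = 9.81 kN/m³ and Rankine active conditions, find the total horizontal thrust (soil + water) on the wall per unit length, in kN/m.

K_a = tan²(45° − φ/2) = 0.3484.
γ' = 21.9 − 9.81 = 12.09 kN/m³. h₂ = H − d_w = 3.4 m.
σ'_h: at surface K_a·q = 17.07; at WT K_a(q+γd_w) = 28.15; at base K_a(q+γd_w+γ'h₂) = 42.47 kPa.
P₁ = ½(17.07+28.15)×1.5 = 33.91; P₂ = ½(28.15+42.47)×3.4 = 120.0; P_w = ½γ_w h₂² = 56.70.
Total = 33.91+120.0+56.70 = 210.7 kN/m.

211 kN/m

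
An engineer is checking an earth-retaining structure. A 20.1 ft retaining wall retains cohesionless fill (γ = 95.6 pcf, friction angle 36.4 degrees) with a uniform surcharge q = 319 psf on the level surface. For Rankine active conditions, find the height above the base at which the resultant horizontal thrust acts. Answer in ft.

K_a = 0.2552.
Triangular part P₁ = ½K_aγH² = 4928 at H/3 = 6.700 ft; rectangular part P₂ = K_a q H = 1636 at H/2 = 10.05 ft.
ȳ = (P₁·6.700 + P₂·10.05)/(P₁+P₂) = 7.535 ft.

7.54 ft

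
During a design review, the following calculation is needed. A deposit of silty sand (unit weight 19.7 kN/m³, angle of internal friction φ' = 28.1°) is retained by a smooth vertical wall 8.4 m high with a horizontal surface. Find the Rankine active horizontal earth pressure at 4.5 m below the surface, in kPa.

K_a = (1 − sin φ)/(1 + sin φ) = 0.3596.
σ_h = K_a γ z = 0.3596 × 19.7 × 4.5 = 31.88 kPa.

31.9 kPa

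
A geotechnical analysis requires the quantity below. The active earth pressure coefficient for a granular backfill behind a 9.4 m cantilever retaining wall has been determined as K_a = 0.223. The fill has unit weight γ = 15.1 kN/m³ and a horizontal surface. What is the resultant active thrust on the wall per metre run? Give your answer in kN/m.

P = ½ K_a γ H² = 0.5 × 0.223 × 15.1 × 9.4² = 148.8 kN/m.

149 kN/m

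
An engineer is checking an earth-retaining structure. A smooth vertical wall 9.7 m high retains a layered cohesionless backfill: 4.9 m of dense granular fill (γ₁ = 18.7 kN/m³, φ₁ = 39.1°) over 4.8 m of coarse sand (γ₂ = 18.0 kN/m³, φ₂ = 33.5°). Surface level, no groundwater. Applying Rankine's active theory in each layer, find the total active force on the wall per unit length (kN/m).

238 kN/m

K_a1 = tan²(45°−39.1°/2) = 0.2265; K_a2 = tan²(45°−33.5°/2) = 0.2887.
Layer 1: σ at base = K_a1 γ₁ h₁ = 20.75 kPa; P₁ = ½×20.75×4.9 = 50.84.
Layer 2: σ_v at top = γ₁h₁ = 91.63; σ_h top = K_a2×91.63 = 26.45; σ_h base = K_a2×(91.63+18.0×4.8) = 51.40.
P₂ = ½(26.45+51.40)×4.8 = 186.8. Total P_a = 50.84+186.8 = 237.7 kN/m.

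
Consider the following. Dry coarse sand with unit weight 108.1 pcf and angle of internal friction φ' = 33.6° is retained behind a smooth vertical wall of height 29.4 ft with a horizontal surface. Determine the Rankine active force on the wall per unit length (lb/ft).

K_a = tan²(45° − φ/2) = 0.2875.
P_a = ½ K_a γ H² = 0.5 × 0.2875 × 108.1 × 29.4² = 13430 lb/ft.

13400 lb/ft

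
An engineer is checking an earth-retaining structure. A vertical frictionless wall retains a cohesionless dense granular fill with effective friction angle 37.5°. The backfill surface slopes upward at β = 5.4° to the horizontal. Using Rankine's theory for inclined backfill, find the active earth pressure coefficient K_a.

K_a = cos β · (cos β − √(cos²β − cos²φ)) / (cos β + √(cos²β − cos²φ)).
cos β = 0.9956, cos φ = 0.7934, √(cos²β − cos²φ) = 0.6014.
K_a = 0.9956 × (0.9956 − 0.6014)/(0.9956 + 0.6014) = 0.2457.

0.246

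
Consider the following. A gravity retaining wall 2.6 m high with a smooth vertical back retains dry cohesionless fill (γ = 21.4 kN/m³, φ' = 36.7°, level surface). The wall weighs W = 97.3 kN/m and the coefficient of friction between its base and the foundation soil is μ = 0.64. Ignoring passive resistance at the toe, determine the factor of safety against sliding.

3.42

K_a = tan²(45° − 36.7°/2) = 0.2519.
P_a = ½K_aγH² = 0.5×0.2519×21.4×2.6² = 18.22 kN/m, acting at H/3 = 0.8667 m above the base.
FS_sliding = μW / P_a = 0.64×97.3 / 18.22 = 3.418.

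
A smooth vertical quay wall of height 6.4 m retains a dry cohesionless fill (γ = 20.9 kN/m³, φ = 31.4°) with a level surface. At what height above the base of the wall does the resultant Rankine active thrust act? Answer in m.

2.13 m

K_a = 0.3149.
The pressure distribution is triangular, so the resultant acts at H/3 above the base = 6.4/3 = 2.133 m.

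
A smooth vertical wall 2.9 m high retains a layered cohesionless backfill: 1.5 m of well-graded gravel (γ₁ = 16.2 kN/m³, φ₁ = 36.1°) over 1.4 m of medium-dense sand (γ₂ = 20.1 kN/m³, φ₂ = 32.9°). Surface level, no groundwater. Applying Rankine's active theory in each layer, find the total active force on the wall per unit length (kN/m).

20.6 kN/m

K_a1 = tan²(45°−36.1°/2) = 0.2585; K_a2 = tan²(45°−32.9°/2) = 0.2960.
Layer 1: σ at base = K_a1 γ₁ h₁ = 6.281 kPa; P₁ = ½×6.281×1.5 = 4.711.
Layer 2: σ_v at top = γ₁h₁ = 24.30; σ_h top = K_a2×24.30 = 7.194; σ_h base = K_a2×(24.30+20.1×1.4) = 15.52.
P₂ = ½(7.194+15.52)×1.4 = 15.90. Total P_a = 4.711+15.90 = 20.61 kN/m.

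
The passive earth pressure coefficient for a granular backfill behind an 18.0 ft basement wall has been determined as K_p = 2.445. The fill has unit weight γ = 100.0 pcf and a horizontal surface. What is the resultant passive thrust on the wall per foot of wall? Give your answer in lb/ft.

39600 lb/ft

P = ½ K_p γ H² = 0.5 × 2.445 × 100.0 × 18.0² = 39610 lb/ft.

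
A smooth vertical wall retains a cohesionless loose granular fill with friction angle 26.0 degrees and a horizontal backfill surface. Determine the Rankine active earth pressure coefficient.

K_a = tan²(45° − φ/2) = tan²(32.00°) = 0.3905.

0.390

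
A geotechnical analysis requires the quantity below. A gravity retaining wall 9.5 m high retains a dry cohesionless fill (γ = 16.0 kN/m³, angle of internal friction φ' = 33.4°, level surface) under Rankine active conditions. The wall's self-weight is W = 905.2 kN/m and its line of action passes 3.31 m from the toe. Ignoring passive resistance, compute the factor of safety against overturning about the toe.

4.52

K_a = tan²(45° − 33.4°/2) = 0.2899.
P_a = ½K_aγH² = 0.5×0.2899×16.0×9.5² = 209.3 kN/m, acting at H/3 = 3.167 m above the base.
Overturning moment M_o = P_a × H/3 = 209.3 × 3.167 = 662.9.
Resisting moment M_r = W × 3.31 = 905.2 × 3.31 = 2996.
FS_overturning = M_r/M_o = 2996/662.9 = 4.520.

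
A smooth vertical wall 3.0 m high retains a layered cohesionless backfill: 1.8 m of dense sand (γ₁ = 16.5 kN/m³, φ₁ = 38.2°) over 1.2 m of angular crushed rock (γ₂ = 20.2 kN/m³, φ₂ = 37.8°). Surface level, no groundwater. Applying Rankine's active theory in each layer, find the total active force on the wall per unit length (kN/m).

K_a1 = tan²(45°−38.2°/2) = 0.2358; K_a2 = tan²(45°−37.8°/2) = 0.2400.
Layer 1: σ at base = K_a1 γ₁ h₁ = 7.003 kPa; P₁ = ½×7.003×1.8 = 6.302.
Layer 2: σ_v at top = γ₁h₁ = 29.70; σ_h top = K_a2×29.70 = 7.128; σ_h base = K_a2×(29.70+20.2×1.2) = 12.95.
P₂ = ½(7.128+12.95)×1.2 = 12.04. Total P_a = 6.302+12.04 = 18.35 kN/m.

18.3 kN/m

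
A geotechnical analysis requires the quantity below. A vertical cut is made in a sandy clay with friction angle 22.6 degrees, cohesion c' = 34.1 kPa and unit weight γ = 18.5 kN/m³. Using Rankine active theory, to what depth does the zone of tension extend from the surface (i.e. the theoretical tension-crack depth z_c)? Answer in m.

5.53 m

K_a = tan²(45° − 22.6°/2) = 0.4448; √K_a = 0.6669.
The active pressure is zero where K_a γ z = 2c√K_a, so z_c = 2c/(γ√K_a) = 2×34.1/(18.5×0.6669) = 5.528 m.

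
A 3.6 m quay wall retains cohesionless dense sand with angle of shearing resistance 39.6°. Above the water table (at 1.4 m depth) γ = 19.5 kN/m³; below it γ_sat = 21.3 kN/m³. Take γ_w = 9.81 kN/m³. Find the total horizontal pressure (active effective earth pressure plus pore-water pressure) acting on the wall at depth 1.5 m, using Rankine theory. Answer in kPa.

7.28 kPa

K_a = (1 − sin φ)/(1 + sin φ) = 0.2214.
γ' = 21.3 − 9.81 = 11.49 kN/m³.
Effective vertical stress at 1.5 m: σ'_v = 19.5×1.4 + 11.49×0.100 = 28.45 kPa.
σ'_h = K_a σ'_v = 0.2214 × 28.45 = 6.299 kPa; u = γ_w × 0.100 = 0.9810 kPa.
Total σ_h = 6.299 + 0.9810 = 7.280 kPa.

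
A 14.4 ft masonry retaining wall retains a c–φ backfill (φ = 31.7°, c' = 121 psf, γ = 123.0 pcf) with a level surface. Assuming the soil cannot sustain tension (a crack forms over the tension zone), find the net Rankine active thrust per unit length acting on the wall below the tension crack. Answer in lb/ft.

2260 lb/ft

K_a = 0.3111; √K_a = 0.5577.
Tension-crack depth z_c = 2c/(γ√K_a) = 2×121/(123.0×0.5577) = 3.528 ft.
σ_a at base = K_a γ H − 2c√K_a = 0.3111×123.0×14.4 − 2×121×0.5577 = 416.0 psf.
P_a = ½ × 416.0 × (H − z_c) = 0.5×416.0×10.87 = 2261 lb/ft.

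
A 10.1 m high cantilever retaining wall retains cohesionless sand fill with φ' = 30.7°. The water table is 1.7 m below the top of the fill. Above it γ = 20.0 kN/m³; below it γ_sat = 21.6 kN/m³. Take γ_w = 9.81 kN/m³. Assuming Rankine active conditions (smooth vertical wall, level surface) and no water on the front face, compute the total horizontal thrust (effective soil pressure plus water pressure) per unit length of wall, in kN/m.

K_a = tan²(45° − φ/2) = 0.3240.
γ' = 21.6 − 9.81 = 11.79 kN/m³. Depth below WT = 8.4 m.
σ'_h at WT = K_a γ d_w = 11.02 kPa; at base = 11.02 + K_a γ' × 8.4 = 43.11 kPa.
P₁ (0–1.7 m) = ½×11.02×1.7 = 9.364. P₂ (1.7–10.1 m) = ½(11.02+43.11)×8.4 = 227.3.
P_w = ½ γ_w h₂² = 0.5×9.81×8.4² = 346.1. Total = 9.364+227.3+346.1 = 582.8 kN/m.

583 kN/m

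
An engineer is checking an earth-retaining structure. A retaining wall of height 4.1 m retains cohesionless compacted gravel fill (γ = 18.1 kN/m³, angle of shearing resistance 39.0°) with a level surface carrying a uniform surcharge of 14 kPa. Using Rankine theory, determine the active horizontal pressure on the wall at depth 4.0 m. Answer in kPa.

K_a = (1 − sin φ)/(1 + sin φ) = 0.2275.
σ_v = γz + q = 18.1 × 4.0 + 14 = 86.40 kPa.
σ_h = K_a σ_v = 0.2275 × 86.40 = 19.66 kPa.

19.7 kPa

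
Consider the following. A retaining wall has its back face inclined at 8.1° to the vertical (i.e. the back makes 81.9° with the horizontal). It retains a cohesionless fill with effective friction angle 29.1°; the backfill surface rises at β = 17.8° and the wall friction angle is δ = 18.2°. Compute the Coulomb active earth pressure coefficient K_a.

K_a = sin²(α+φ) / [sin²α · sin(α−δ) · (1 + √{sin(φ+δ)sin(φ−β) / (sin(α−δ)sin(α+β))})²].
With α = 81.9°, φ = 29.1°, δ = 18.2°, β = 17.8°: K_a = 0.5034.

0.503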